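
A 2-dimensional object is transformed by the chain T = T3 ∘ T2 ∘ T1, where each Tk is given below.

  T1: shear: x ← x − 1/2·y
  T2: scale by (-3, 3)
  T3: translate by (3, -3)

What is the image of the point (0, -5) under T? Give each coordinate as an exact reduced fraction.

T(p) = (-9/2, -18)

T1 shear: x ← x − 1/2·y: (0, -5) → (5/2, -5)
T2 scale by (-3, 3): (5/2, -5) → (-15/2, -15)
T3 translate by (3, -3): (-15/2, -15) → (-9/2, -18)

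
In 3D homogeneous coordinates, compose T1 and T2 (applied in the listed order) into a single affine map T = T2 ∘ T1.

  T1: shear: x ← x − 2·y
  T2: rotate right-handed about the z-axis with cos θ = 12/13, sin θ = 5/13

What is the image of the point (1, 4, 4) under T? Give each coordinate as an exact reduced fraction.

T(p) = (-8, 1, 4)

T1 shear: x ← x − 2·y: (1, 4, 4) → (-7, 4, 4)
T2 rotate right-handed about the z-axis with cos θ = 12/13, sin θ = 5/13: (-7, 4, 4) → (-8, 1, 4)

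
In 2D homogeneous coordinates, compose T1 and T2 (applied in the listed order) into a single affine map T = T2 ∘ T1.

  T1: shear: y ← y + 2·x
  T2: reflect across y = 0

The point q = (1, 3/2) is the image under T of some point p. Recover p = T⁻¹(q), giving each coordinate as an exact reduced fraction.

T1 = [1 0 0; 2 1 0; 0 0 1]
T2·T1 = [1 0 0; -2 -1 0; 0 0 1]
det M = -1; M⁻¹ = [1 0 0; -2 -1 0; 0 0 1]
M⁻¹ · (1, 3/2)ᵀ = (1, -7/2)ᵀ

p = (1, -7/2)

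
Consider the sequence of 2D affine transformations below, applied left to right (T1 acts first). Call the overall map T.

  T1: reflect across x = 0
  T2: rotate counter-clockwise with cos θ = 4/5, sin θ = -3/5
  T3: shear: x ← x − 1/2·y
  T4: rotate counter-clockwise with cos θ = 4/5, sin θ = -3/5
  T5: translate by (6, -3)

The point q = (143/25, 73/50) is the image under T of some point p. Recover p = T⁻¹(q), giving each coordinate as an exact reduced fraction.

p = (3, 2)

T1 = [-1 0 0; 0 1 0; 0 0 1]
T2·T1 = [-4/5 3/5 0; 3/5 4/5 0; 0 0 1]
T3·…·T1 = [-11/10 1/5 0; 3/5 4/5 0; 0 0 1]
T4·…·T1 = [-13/25 16/25 0; 57/50 13/25 0; 0 0 1]
T5·…·T1 = [-13/25 16/25 6; 57/50 13/25 -3; 0 0 1]
det M = -1; M⁻¹ = [-13/25 16/25 126/25; 57/50 13/25 -132/25; 0 0 1]
M⁻¹ · (143/25, 73/50)ᵀ = (3, 2)ᵀ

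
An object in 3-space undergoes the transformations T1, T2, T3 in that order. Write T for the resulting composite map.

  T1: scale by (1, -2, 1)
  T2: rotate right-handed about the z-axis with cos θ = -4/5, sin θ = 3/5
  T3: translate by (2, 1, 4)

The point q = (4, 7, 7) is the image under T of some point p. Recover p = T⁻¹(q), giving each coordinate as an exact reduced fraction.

p = (2, 3, 3)

T1 = [1 0 0 0; 0 -2 0 0; 0 0 1 0; 0 0 0 1]
T2·T1 = [-4/5 6/5 0 0; 3/5 8/5 0 0; 0 0 1 0; 0 0 0 1]
T3·…·T1 = [-4/5 6/5 0 2; 3/5 8/5 0 1; 0 0 1 4; 0 0 0 1]
det M = -2; M⁻¹ = [-4/5 3/5 0 1; 3/10 2/5 0 -1; 0 0 1 -4; 0 0 0 1]
M⁻¹ · (4, 7, 7)ᵀ = (2, 3, 3)ᵀ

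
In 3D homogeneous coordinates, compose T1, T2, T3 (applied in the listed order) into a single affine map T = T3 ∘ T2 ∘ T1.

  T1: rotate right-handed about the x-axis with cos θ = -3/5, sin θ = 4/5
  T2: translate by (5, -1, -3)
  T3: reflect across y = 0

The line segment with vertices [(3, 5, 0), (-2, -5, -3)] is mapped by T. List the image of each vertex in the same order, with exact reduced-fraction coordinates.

image vertices: (8, 4, 1), (3, -22/5, -26/5)

T1 rotate right-handed about the x-axis with cos θ = -3/5, sin θ = 4/5: (3, 5, 0) → (3, -3, 4); (-2, -5, -3) → (-2, 27/5, -11/5)
T2 translate by (5, -1, -3): (3, -3, 4) → (8, -4, 1); (-2, 27/5, -11/5) → (3, 22/5, -26/5)
T3 reflect across y = 0: (8, -4, 1) → (8, 4, 1); (3, 22/5, -26/5) → (3, -22/5, -26/5)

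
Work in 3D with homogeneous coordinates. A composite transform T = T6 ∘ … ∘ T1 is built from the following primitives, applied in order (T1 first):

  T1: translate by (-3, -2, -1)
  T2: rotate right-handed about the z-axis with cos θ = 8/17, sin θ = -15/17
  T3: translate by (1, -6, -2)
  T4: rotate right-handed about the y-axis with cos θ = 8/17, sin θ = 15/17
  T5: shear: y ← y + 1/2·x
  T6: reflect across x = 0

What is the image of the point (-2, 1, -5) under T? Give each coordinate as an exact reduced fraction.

T(p) = (2344/289, -1767/289, -518/289)

T1 translate by (-3, -2, -1): (-2, 1, -5) → (-5, -1, -6)
T2 rotate right-handed about the z-axis with cos θ = 8/17, sin θ = -15/17: (-5, -1, -6) → (-55/17, 67/17, -6)
T3 translate by (1, -6, -2): (-55/17, 67/17, -6) → (-38/17, -35/17, -8)
T4 rotate right-handed about the y-axis with cos θ = 8/17, sin θ = 15/17: (-38/17, -35/17, -8) → (-2344/289, -35/17, -518/289)
T5 shear: y ← y + 1/2·x: (-2344/289, -35/17, -518/289) → (-2344/289, -1767/289, -518/289)
T6 reflect across x = 0: (-2344/289, -1767/289, -518/289) → (2344/289, -1767/289, -518/289)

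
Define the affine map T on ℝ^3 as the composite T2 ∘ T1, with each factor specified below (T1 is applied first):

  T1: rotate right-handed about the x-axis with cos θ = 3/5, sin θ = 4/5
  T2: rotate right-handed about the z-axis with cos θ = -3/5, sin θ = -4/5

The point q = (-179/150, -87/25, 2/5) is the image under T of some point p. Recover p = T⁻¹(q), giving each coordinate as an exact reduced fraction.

p = (7/2, 1, -2/3)

T1 = [1 0 0 0; 0 3/5 -4/5 0; 0 4/5 3/5 0; 0 0 0 1]
T2·T1 = [-3/5 12/25 -16/25 0; -4/5 -9/25 12/25 0; 0 4/5 3/5 0; 0 0 0 1]
det M = 1; M⁻¹ = [-3/5 -4/5 0 0; 12/25 -9/25 4/5 0; -16/25 12/25 3/5 0; 0 0 0 1]
M⁻¹ · (-179/150, -87/25, 2/5)ᵀ = (7/2, 1, -2/3)ᵀ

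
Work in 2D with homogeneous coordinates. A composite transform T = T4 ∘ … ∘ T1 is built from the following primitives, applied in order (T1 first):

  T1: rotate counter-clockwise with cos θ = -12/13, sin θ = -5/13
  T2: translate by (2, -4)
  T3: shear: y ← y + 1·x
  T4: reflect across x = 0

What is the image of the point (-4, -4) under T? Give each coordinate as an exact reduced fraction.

T1 rotate counter-clockwise with cos θ = -12/13, sin θ = -5/13: (-4, -4) → (28/13, 68/13)
T2 translate by (2, -4): (28/13, 68/13) → (54/13, 16/13)
T3 shear: y ← y + 1·x: (54/13, 16/13) → (54/13, 70/13)
T4 reflect across x = 0: (54/13, 70/13) → (-54/13, 70/13)

T(p) = (-54/13, 70/13)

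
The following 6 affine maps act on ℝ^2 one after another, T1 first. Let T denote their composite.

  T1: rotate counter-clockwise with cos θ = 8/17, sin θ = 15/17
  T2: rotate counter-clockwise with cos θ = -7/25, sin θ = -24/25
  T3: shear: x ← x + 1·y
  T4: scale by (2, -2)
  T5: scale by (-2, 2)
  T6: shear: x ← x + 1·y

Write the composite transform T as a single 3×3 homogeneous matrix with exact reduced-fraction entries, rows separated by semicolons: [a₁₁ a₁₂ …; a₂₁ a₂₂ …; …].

T = [232/85 -724/85 0; 1188/425 -1216/425 0; 0 0 1]

T1 = [8/17 -15/17 0; 15/17 8/17 0; 0 0 1]
T2·T1 = [304/425 297/425 0; -297/425 304/425 0; 0 0 1]
T3·…·T1 = [7/425 601/425 0; -297/425 304/425 0; 0 0 1]
T4·…·T1 = [14/425 1202/425 0; 594/425 -608/425 0; 0 0 1]
T5·…·T1 = [-28/425 -2404/425 0; 1188/425 -1216/425 0; 0 0 1]
T6·…·T1 = [232/85 -724/85 0; 1188/425 -1216/425 0; 0 0 1]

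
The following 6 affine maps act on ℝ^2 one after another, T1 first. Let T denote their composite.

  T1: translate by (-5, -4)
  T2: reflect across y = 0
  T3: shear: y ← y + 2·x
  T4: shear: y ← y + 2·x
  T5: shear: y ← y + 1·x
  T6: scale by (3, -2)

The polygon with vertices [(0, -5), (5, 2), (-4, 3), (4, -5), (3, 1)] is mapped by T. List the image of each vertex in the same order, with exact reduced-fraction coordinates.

T1 translate by (-5, -4): (0, -5) → (-5, -9); (5, 2) → (0, -2); (-4, 3) → (-9, -1); (4, -5) → (-1, -9); (3, 1) → (-2, -3)
T2 reflect across y = 0: (-5, -9) → (-5, 9); (0, -2) → (0, 2); (-9, -1) → (-9, 1); (-1, -9) → (-1, 9); (-2, -3) → (-2, 3)
T3 shear: y ← y + 2·x: (-5, 9) → (-5, -1); (0, 2) → (0, 2); (-9, 1) → (-9, -17); (-1, 9) → (-1, 7); (-2, 3) → (-2, -1)
T4 shear: y ← y + 2·x: (-5, -1) → (-5, -11); (0, 2) → (0, 2); (-9, -17) → (-9, -35); (-1, 7) → (-1, 5); (-2, -1) → (-2, -5)
T5 shear: y ← y + 1·x: (-5, -11) → (-5, -16); (0, 2) → (0, 2); (-9, -35) → (-9, -44); (-1, 5) → (-1, 4); (-2, -5) → (-2, -7)
T6 scale by (3, -2): (-5, -16) → (-15, 32); (0, 2) → (0, -4); (-9, -44) → (-27, 88); (-1, 4) → (-3, -8); (-2, -7) → (-6, 14)

image vertices: (-15, 32), (0, -4), (-27, 88), (-3, -8), (-6, 14)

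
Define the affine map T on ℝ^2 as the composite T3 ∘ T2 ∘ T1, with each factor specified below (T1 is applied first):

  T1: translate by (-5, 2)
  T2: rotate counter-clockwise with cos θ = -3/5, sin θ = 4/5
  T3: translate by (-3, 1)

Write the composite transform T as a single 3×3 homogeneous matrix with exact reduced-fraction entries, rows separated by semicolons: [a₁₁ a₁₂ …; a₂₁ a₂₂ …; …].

T1 = [1 0 -5; 0 1 2; 0 0 1]
T2·T1 = [-3/5 -4/5 7/5; 4/5 -3/5 -26/5; 0 0 1]
T3·…·T1 = [-3/5 -4/5 -8/5; 4/5 -3/5 -21/5; 0 0 1]

T = [-3/5 -4/5 -8/5; 4/5 -3/5 -21/5; 0 0 1]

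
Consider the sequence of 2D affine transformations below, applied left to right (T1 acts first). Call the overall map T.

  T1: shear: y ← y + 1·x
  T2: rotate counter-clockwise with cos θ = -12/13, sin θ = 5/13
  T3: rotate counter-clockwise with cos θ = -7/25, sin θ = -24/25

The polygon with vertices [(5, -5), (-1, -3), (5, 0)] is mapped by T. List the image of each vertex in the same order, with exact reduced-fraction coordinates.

T1 shear: y ← y + 1·x: (5, -5) → (5, 0); (-1, -3) → (-1, -4); (5, 0) → (5, 5)
T2 rotate counter-clockwise with cos θ = -12/13, sin θ = 5/13: (5, 0) → (-60/13, 25/13); (-1, -4) → (32/13, 43/13); (5, 5) → (-85/13, -35/13)
T3 rotate counter-clockwise with cos θ = -7/25, sin θ = -24/25: (-60/13, 25/13) → (204/65, 253/65); (32/13, 43/13) → (808/325, -1069/325); (-85/13, -35/13) → (-49/65, 457/65)

image vertices: (204/65, 253/65), (808/325, -1069/325), (-49/65, 457/65)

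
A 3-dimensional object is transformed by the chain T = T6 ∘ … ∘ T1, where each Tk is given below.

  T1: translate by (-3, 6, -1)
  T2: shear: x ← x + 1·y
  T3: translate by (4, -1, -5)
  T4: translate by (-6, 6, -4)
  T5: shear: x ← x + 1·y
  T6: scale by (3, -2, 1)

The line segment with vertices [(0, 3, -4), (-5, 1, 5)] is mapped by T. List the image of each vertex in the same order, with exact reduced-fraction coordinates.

image vertices: (54, -28, -14), (27, -24, -5)

T1 translate by (-3, 6, -1): (0, 3, -4) → (-3, 9, -5); (-5, 1, 5) → (-8, 7, 4)
T2 shear: x ← x + 1·y: (-3, 9, -5) → (6, 9, -5); (-8, 7, 4) → (-1, 7, 4)
T3 translate by (4, -1, -5): (6, 9, -5) → (10, 8, -10); (-1, 7, 4) → (3, 6, -1)
T4 translate by (-6, 6, -4): (10, 8, -10) → (4, 14, -14); (3, 6, -1) → (-3, 12, -5)
T5 shear: x ← x + 1·y: (4, 14, -14) → (18, 14, -14); (-3, 12, -5) → (9, 12, -5)
T6 scale by (3, -2, 1): (18, 14, -14) → (54, -28, -14); (9, 12, -5) → (27, -24, -5)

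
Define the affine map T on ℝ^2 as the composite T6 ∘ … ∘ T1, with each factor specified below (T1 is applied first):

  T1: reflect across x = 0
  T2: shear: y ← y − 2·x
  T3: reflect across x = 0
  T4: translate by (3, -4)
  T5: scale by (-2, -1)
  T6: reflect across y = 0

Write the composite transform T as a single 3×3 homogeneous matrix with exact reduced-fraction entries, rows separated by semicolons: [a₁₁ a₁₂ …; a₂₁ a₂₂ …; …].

T1 = [-1 0 0; 0 1 0; 0 0 1]
T2·T1 = [-1 0 0; 2 1 0; 0 0 1]
T3·…·T1 = [1 0 0; 2 1 0; 0 0 1]
T4·…·T1 = [1 0 3; 2 1 -4; 0 0 1]
T5·…·T1 = [-2 0 -6; -2 -1 4; 0 0 1]
T6·…·T1 = [-2 0 -6; 2 1 -4; 0 0 1]

T = [-2 0 -6; 2 1 -4; 0 0 1]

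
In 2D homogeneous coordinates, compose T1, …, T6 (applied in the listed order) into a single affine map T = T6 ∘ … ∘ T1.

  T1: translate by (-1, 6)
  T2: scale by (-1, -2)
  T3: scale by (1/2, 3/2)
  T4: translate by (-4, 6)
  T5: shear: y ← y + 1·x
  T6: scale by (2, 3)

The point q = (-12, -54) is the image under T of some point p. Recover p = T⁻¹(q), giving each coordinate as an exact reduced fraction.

p = (5, 0)

T1 = [1 0 -1; 0 1 6; 0 0 1]
T2·T1 = [-1 0 1; 0 -2 -12; 0 0 1]
T3·…·T1 = [-1/2 0 1/2; 0 -3 -18; 0 0 1]
T4·…·T1 = [-1/2 0 -7/2; 0 -3 -12; 0 0 1]
T5·…·T1 = [-1/2 0 -7/2; -1/2 -3 -31/2; 0 0 1]
T6·…·T1 = [-1 0 -7; -3/2 -9 -93/2; 0 0 1]
det M = 9; M⁻¹ = [-1 0 -7; 1/6 -1/9 -4; 0 0 1]
M⁻¹ · (-12, -54)ᵀ = (5, 0)ᵀ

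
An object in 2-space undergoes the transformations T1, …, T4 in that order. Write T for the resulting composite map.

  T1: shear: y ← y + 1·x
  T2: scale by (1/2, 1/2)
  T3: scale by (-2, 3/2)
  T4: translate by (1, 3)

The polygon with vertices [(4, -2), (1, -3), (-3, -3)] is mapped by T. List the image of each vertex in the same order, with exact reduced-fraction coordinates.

T1 shear: y ← y + 1·x: (4, -2) → (4, 2); (1, -3) → (1, -2); (-3, -3) → (-3, -6)
T2 scale by (1/2, 1/2): (4, 2) → (2, 1); (1, -2) → (1/2, -1); (-3, -6) → (-3/2, -3)
T3 scale by (-2, 3/2): (2, 1) → (-4, 3/2); (1/2, -1) → (-1, -3/2); (-3/2, -3) → (3, -9/2)
T4 translate by (1, 3): (-4, 3/2) → (-3, 9/2); (-1, -3/2) → (0, 3/2); (3, -9/2) → (4, -3/2)

image vertices: (-3, 9/2), (0, 3/2), (4, -3/2)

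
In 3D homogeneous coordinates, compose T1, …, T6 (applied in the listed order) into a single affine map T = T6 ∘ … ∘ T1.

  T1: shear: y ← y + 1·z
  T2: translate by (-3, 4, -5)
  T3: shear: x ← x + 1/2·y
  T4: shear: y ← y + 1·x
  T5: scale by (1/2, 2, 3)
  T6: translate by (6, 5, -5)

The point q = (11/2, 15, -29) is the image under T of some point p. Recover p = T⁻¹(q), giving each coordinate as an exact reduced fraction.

p = (-1, 5, -3)

T1 = [1 0 0 0; 0 1 1 0; 0 0 1 0; 0 0 0 1]
T2·T1 = [1 0 0 -3; 0 1 1 4; 0 0 1 -5; 0 0 0 1]
T3·…·T1 = [1 1/2 1/2 -1; 0 1 1 4; 0 0 1 -5; 0 0 0 1]
T4·…·T1 = [1 1/2 1/2 -1; 1 3/2 3/2 3; 0 0 1 -5; 0 0 0 1]
T5·…·T1 = [1/2 1/4 1/4 -1/2; 2 3 3 6; 0 0 3 -15; 0 0 0 1]
T6·…·T1 = [1/2 1/4 1/4 11/2; 2 3 3 11; 0 0 3 -20; 0 0 0 1]
det M = 3; M⁻¹ = [3 -1/4 0 -55/4; -2 1/2 -1/3 -7/6; 0 0 1/3 20/3; 0 0 0 1]
M⁻¹ · (11/2, 15, -29)ᵀ = (-1, 5, -3)ᵀ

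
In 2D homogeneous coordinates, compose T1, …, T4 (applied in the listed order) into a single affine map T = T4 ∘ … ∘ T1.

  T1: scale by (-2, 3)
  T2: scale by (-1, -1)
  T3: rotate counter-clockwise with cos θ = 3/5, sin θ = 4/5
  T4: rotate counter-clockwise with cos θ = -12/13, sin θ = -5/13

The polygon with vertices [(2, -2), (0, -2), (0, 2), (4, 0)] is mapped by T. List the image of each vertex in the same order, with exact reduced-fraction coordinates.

T1 scale by (-2, 3): (2, -2) → (-4, -6); (0, -2) → (0, -6); (0, 2) → (0, 6); (4, 0) → (-8, 0)
T2 scale by (-1, -1): (-4, -6) → (4, 6); (0, -6) → (0, 6); (0, 6) → (0, -6); (-8, 0) → (8, 0)
T3 rotate counter-clockwise with cos θ = 3/5, sin θ = 4/5: (4, 6) → (-12/5, 34/5); (0, 6) → (-24/5, 18/5); (0, -6) → (24/5, -18/5); (8, 0) → (24/5, 32/5)
T4 rotate counter-clockwise with cos θ = -12/13, sin θ = -5/13: (-12/5, 34/5) → (314/65, -348/65); (-24/5, 18/5) → (378/65, -96/65); (24/5, -18/5) → (-378/65, 96/65); (24/5, 32/5) → (-128/65, -504/65)

image vertices: (314/65, -348/65), (378/65, -96/65), (-378/65, 96/65), (-128/65, -504/65)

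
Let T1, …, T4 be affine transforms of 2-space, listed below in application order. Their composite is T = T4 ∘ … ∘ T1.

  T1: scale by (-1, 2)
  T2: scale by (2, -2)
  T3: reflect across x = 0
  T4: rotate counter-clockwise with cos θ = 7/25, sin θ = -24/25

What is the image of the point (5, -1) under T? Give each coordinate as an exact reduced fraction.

T(p) = (166/25, -212/25)

T1 scale by (-1, 2): (5, -1) → (-5, -2)
T2 scale by (2, -2): (-5, -2) → (-10, 4)
T3 reflect across x = 0: (-10, 4) → (10, 4)
T4 rotate counter-clockwise with cos θ = 7/25, sin θ = -24/25: (10, 4) → (166/25, -212/25)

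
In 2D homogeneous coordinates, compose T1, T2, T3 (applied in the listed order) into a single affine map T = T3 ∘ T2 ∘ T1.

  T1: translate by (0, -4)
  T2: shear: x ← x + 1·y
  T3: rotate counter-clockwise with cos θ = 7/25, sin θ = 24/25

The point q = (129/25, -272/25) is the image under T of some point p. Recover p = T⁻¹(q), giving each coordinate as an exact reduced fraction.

T1 = [1 0 0; 0 1 -4; 0 0 1]
T2·T1 = [1 1 -4; 0 1 -4; 0 0 1]
T3·…·T1 = [7/25 -17/25 68/25; 24/25 31/25 -124/25; 0 0 1]
det M = 1; M⁻¹ = [31/25 17/25 0; -24/25 7/25 4; 0 0 1]
M⁻¹ · (129/25, -272/25)ᵀ = (-1, -4)ᵀ

p = (-1, -4)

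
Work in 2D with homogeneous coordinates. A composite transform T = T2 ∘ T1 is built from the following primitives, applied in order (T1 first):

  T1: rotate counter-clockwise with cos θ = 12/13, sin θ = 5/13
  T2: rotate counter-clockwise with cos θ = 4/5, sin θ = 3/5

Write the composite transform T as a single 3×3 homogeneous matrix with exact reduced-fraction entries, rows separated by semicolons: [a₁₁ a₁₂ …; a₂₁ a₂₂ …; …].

T = [33/65 -56/65 0; 56/65 33/65 0; 0 0 1]

T1 = [12/13 -5/13 0; 5/13 12/13 0; 0 0 1]
T2·T1 = [33/65 -56/65 0; 56/65 33/65 0; 0 0 1]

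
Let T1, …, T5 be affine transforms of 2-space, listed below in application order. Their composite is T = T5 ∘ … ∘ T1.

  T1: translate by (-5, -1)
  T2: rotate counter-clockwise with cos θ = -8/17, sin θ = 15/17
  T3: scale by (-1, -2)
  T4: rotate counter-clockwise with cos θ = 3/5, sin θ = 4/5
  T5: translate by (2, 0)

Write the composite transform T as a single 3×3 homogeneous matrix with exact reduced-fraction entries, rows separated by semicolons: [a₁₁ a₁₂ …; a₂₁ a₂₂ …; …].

T = [144/85 -19/85 -531/85; -58/85 108/85 182/85; 0 0 1]

T1 = [1 0 -5; 0 1 -1; 0 0 1]
T2·T1 = [-8/17 -15/17 55/17; 15/17 -8/17 -67/17; 0 0 1]
T3·…·T1 = [8/17 15/17 -55/17; -30/17 16/17 134/17; 0 0 1]
T4·…·T1 = [144/85 -19/85 -701/85; -58/85 108/85 182/85; 0 0 1]
T5·…·T1 = [144/85 -19/85 -531/85; -58/85 108/85 182/85; 0 0 1]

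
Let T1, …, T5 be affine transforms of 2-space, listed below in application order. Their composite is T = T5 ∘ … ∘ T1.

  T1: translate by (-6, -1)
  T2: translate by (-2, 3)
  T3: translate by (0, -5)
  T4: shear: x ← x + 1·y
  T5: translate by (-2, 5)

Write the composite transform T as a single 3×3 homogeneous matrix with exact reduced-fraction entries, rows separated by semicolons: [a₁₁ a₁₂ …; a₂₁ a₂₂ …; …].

T = [1 1 -13; 0 1 2; 0 0 1]

T1 = [1 0 -6; 0 1 -1; 0 0 1]
T2·T1 = [1 0 -8; 0 1 2; 0 0 1]
T3·…·T1 = [1 0 -8; 0 1 -3; 0 0 1]
T4·…·T1 = [1 1 -11; 0 1 -3; 0 0 1]
T5·…·T1 = [1 1 -13; 0 1 2; 0 0 1]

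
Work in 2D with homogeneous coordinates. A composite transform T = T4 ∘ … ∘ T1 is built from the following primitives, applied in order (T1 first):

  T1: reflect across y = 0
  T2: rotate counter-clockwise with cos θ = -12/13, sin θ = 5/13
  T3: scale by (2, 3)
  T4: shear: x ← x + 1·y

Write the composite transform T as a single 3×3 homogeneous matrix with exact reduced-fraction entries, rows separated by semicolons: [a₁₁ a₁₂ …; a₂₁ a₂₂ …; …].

T1 = [1 0 0; 0 -1 0; 0 0 1]
T2·T1 = [-12/13 5/13 0; 5/13 12/13 0; 0 0 1]
T3·…·T1 = [-24/13 10/13 0; 15/13 36/13 0; 0 0 1]
T4·…·T1 = [-9/13 46/13 0; 15/13 36/13 0; 0 0 1]

T = [-9/13 46/13 0; 15/13 36/13 0; 0 0 1]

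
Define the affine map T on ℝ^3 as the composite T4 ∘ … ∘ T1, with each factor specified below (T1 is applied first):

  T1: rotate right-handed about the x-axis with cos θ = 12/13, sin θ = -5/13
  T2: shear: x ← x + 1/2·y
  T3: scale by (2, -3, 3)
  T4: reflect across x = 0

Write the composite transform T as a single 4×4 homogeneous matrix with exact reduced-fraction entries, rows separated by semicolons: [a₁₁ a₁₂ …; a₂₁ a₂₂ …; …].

T1 = [1 0 0 0; 0 12/13 5/13 0; 0 -5/13 12/13 0; 0 0 0 1]
T2·T1 = [1 6/13 5/26 0; 0 12/13 5/13 0; 0 -5/13 12/13 0; 0 0 0 1]
T3·…·T1 = [2 12/13 5/13 0; 0 -36/13 -15/13 0; 0 -15/13 36/13 0; 0 0 0 1]
T4·…·T1 = [-2 -12/13 -5/13 0; 0 -36/13 -15/13 0; 0 -15/13 36/13 0; 0 0 0 1]

T = [-2 -12/13 -5/13 0; 0 -36/13 -15/13 0; 0 -15/13 36/13 0; 0 0 0 1]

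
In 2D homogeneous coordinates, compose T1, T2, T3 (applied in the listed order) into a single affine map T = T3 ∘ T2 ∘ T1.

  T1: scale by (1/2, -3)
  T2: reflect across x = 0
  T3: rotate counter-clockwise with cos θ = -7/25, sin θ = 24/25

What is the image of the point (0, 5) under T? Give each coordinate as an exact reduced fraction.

T(p) = (72/5, 21/5)

T1 scale by (1/2, -3): (0, 5) → (0, -15)
T2 reflect across x = 0: (0, -15) → (0, -15)
T3 rotate counter-clockwise with cos θ = -7/25, sin θ = 24/25: (0, -15) → (72/5, 21/5)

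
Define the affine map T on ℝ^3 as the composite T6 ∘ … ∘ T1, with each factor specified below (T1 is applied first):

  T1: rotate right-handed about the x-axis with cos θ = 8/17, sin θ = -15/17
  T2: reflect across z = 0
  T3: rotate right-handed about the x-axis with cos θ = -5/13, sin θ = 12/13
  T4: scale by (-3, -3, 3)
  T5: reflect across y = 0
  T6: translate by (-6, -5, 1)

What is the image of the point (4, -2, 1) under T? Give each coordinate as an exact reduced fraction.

T1 rotate right-handed about the x-axis with cos θ = 8/17, sin θ = -15/17: (4, -2, 1) → (4, -1/17, 38/17)
T2 reflect across z = 0: (4, -1/17, 38/17) → (4, -1/17, -38/17)
T3 rotate right-handed about the x-axis with cos θ = -5/13, sin θ = 12/13: (4, -1/17, -38/17) → (4, 461/221, 178/221)
T4 scale by (-3, -3, 3): (4, 461/221, 178/221) → (-12, -1383/221, 534/221)
T5 reflect across y = 0: (-12, -1383/221, 534/221) → (-12, 1383/221, 534/221)
T6 translate by (-6, -5, 1): (-12, 1383/221, 534/221) → (-18, 278/221, 755/221)

T(p) = (-18, 278/221, 755/221)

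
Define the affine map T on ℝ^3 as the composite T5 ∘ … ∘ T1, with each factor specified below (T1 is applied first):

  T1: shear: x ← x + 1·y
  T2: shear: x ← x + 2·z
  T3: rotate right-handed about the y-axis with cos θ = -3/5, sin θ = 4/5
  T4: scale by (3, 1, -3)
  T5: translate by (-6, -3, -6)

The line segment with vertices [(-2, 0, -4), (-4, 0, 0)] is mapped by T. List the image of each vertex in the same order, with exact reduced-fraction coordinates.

image vertices: (12/5, -3, -186/5), (6/5, -3, -78/5)

T1 shear: x ← x + 1·y: (-2, 0, -4) → (-2, 0, -4); (-4, 0, 0) → (-4, 0, 0)
T2 shear: x ← x + 2·z: (-2, 0, -4) → (-10, 0, -4); (-4, 0, 0) → (-4, 0, 0)
T3 rotate right-handed about the y-axis with cos θ = -3/5, sin θ = 4/5: (-10, 0, -4) → (14/5, 0, 52/5); (-4, 0, 0) → (12/5, 0, 16/5)
T4 scale by (3, 1, -3): (14/5, 0, 52/5) → (42/5, 0, -156/5); (12/5, 0, 16/5) → (36/5, 0, -48/5)
T5 translate by (-6, -3, -6): (42/5, 0, -156/5) → (12/5, -3, -186/5); (36/5, 0, -48/5) → (6/5, -3, -78/5)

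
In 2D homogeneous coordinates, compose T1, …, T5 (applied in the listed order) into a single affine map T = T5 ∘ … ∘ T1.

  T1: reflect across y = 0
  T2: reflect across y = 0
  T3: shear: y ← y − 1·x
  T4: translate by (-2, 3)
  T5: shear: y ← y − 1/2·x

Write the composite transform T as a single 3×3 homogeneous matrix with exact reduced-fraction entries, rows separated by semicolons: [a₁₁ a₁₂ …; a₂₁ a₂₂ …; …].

T1 = [1 0 0; 0 -1 0; 0 0 1]
T2·T1 = [1 0 0; 0 1 0; 0 0 1]
T3·…·T1 = [1 0 0; -1 1 0; 0 0 1]
T4·…·T1 = [1 0 -2; -1 1 3; 0 0 1]
T5·…·T1 = [1 0 -2; -3/2 1 4; 0 0 1]

T = [1 0 -2; -3/2 1 4; 0 0 1]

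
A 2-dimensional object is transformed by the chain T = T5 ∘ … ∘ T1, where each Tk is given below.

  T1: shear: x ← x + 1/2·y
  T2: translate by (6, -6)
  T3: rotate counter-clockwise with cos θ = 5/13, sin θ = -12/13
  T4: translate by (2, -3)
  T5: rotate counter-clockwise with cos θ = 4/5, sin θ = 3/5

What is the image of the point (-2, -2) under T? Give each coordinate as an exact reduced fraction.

T1 shear: x ← x + 1/2·y: (-2, -2) → (-3, -2)
T2 translate by (6, -6): (-3, -2) → (3, -8)
T3 rotate counter-clockwise with cos θ = 5/13, sin θ = -12/13: (3, -8) → (-81/13, -76/13)
T4 translate by (2, -3): (-81/13, -76/13) → (-55/13, -115/13)
T5 rotate counter-clockwise with cos θ = 4/5, sin θ = 3/5: (-55/13, -115/13) → (25/13, -125/13)

T(p) = (25/13, -125/13)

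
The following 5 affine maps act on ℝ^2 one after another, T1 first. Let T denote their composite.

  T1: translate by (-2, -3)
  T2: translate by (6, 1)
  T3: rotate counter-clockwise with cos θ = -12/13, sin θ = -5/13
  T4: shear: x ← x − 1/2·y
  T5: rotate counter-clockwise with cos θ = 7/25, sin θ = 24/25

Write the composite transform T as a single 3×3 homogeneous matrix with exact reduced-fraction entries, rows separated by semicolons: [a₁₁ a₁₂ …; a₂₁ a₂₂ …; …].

T = [107/650 73/65 -516/325; -263/325 36/65 -1412/325; 0 0 1]

T1 = [1 0 -2; 0 1 -3; 0 0 1]
T2·T1 = [1 0 4; 0 1 -2; 0 0 1]
T3·…·T1 = [-12/13 5/13 -58/13; -5/13 -12/13 4/13; 0 0 1]
T4·…·T1 = [-19/26 11/13 -60/13; -5/13 -12/13 4/13; 0 0 1]
T5·…·T1 = [107/650 73/65 -516/325; -263/325 36/65 -1412/325; 0 0 1]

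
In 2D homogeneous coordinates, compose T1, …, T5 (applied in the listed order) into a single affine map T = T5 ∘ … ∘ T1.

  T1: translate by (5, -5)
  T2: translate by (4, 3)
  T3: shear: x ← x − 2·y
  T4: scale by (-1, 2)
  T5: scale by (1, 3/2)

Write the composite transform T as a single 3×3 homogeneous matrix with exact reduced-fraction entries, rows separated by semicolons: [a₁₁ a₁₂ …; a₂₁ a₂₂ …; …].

T = [-1 2 -13; 0 3 -6; 0 0 1]

T1 = [1 0 5; 0 1 -5; 0 0 1]
T2·T1 = [1 0 9; 0 1 -2; 0 0 1]
T3·…·T1 = [1 -2 13; 0 1 -2; 0 0 1]
T4·…·T1 = [-1 2 -13; 0 2 -4; 0 0 1]
T5·…·T1 = [-1 2 -13; 0 3 -6; 0 0 1]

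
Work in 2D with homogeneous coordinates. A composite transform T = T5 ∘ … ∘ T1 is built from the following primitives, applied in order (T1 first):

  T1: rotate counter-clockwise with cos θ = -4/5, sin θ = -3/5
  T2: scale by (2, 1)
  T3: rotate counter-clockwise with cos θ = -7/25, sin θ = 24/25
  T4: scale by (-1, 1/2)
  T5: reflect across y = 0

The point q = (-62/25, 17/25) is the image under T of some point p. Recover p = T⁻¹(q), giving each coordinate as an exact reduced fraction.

p = (2, 1)

T1 = [-4/5 3/5 0; -3/5 -4/5 0; 0 0 1]
T2·T1 = [-8/5 6/5 0; -3/5 -4/5 0; 0 0 1]
T3·…·T1 = [128/125 54/125 0; -171/125 172/125 0; 0 0 1]
T4·…·T1 = [-128/125 -54/125 0; -171/250 86/125 0; 0 0 1]
T5·…·T1 = [-128/125 -54/125 0; 171/250 -86/125 0; 0 0 1]
det M = 1; M⁻¹ = [-86/125 54/125 0; -171/250 -128/125 0; 0 0 1]
M⁻¹ · (-62/25, 17/25)ᵀ = (2, 1)ᵀ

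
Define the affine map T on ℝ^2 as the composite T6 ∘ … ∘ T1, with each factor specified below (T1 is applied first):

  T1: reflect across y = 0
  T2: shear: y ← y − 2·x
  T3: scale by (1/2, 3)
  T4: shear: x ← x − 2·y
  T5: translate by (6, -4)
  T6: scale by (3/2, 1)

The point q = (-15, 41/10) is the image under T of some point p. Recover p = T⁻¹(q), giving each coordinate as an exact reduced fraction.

T1 = [1 0 0; 0 -1 0; 0 0 1]
T2·T1 = [1 0 0; -2 -1 0; 0 0 1]
T3·…·T1 = [1/2 0 0; -6 -3 0; 0 0 1]
T4·…·T1 = [25/2 6 0; -6 -3 0; 0 0 1]
T5·…·T1 = [25/2 6 6; -6 -3 -4; 0 0 1]
T6·…·T1 = [75/4 9 9; -6 -3 -4; 0 0 1]
det M = -9/4; M⁻¹ = [4/3 4 4; -8/3 -25/3 -28/3; 0 0 1]
M⁻¹ · (-15, 41/10)ᵀ = (2/5, -7/2)ᵀ

p = (2/5, -7/2)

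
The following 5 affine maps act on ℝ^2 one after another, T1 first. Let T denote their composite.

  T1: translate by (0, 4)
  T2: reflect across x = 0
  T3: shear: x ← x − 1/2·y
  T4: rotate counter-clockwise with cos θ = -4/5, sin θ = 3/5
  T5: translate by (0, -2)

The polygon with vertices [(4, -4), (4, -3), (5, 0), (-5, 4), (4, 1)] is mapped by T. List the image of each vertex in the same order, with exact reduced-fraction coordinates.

image vertices: (16/5, -22/5), (3, -11/2), (16/5, -47/5), (-28/5, -39/5), (11/5, -99/10)

T1 translate by (0, 4): (4, -4) → (4, 0); (4, -3) → (4, 1); (5, 0) → (5, 4); (-5, 4) → (-5, 8); (4, 1) → (4, 5)
T2 reflect across x = 0: (4, 0) → (-4, 0); (4, 1) → (-4, 1); (5, 4) → (-5, 4); (-5, 8) → (5, 8); (4, 5) → (-4, 5)
T3 shear: x ← x − 1/2·y: (-4, 0) → (-4, 0); (-4, 1) → (-9/2, 1); (-5, 4) → (-7, 4); (5, 8) → (1, 8); (-4, 5) → (-13/2, 5)
T4 rotate counter-clockwise with cos θ = -4/5, sin θ = 3/5: (-4, 0) → (16/5, -12/5); (-9/2, 1) → (3, -7/2); (-7, 4) → (16/5, -37/5); (1, 8) → (-28/5, -29/5); (-13/2, 5) → (11/5, -79/10)
T5 translate by (0, -2): (16/5, -12/5) → (16/5, -22/5); (3, -7/2) → (3, -11/2); (16/5, -37/5) → (16/5, -47/5); (-28/5, -29/5) → (-28/5, -39/5); (11/5, -79/10) → (11/5, -99/10)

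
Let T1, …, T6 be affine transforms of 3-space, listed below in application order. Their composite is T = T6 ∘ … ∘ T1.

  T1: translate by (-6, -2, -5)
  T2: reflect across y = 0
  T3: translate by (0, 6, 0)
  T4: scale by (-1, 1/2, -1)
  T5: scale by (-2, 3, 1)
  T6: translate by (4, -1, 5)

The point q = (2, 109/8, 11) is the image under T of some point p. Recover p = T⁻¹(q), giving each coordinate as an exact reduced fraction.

p = (5, -7/4, -1)

T1 = [1 0 0 -6; 0 1 0 -2; 0 0 1 -5; 0 0 0 1]
T2·T1 = [1 0 0 -6; 0 -1 0 2; 0 0 1 -5; 0 0 0 1]
T3·…·T1 = [1 0 0 -6; 0 -1 0 8; 0 0 1 -5; 0 0 0 1]
T4·…·T1 = [-1 0 0 6; 0 -1/2 0 4; 0 0 -1 5; 0 0 0 1]
T5·…·T1 = [2 0 0 -12; 0 -3/2 0 12; 0 0 -1 5; 0 0 0 1]
T6·…·T1 = [2 0 0 -8; 0 -3/2 0 11; 0 0 -1 10; 0 0 0 1]
det M = 3; M⁻¹ = [1/2 0 0 4; 0 -2/3 0 22/3; 0 0 -1 10; 0 0 0 1]
M⁻¹ · (2, 109/8, 11)ᵀ = (5, -7/4, -1)ᵀ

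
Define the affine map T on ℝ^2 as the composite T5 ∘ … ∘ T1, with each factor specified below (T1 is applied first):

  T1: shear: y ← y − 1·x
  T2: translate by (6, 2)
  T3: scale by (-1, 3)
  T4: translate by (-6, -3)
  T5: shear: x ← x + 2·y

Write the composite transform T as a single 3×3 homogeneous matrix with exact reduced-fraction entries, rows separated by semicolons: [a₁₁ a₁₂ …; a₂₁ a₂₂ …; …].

T = [-7 6 -6; -3 3 3; 0 0 1]

T1 = [1 0 0; -1 1 0; 0 0 1]
T2·T1 = [1 0 6; -1 1 2; 0 0 1]
T3·…·T1 = [-1 0 -6; -3 3 6; 0 0 1]
T4·…·T1 = [-1 0 -12; -3 3 3; 0 0 1]
T5·…·T1 = [-7 6 -6; -3 3 3; 0 0 1]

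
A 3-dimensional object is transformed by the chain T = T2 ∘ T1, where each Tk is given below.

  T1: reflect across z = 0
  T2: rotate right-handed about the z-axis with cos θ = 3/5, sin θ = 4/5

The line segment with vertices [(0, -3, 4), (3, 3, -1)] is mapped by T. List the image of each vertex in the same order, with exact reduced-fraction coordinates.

image vertices: (12/5, -9/5, -4), (-3/5, 21/5, 1)

T1 reflect across z = 0: (0, -3, 4) → (0, -3, -4); (3, 3, -1) → (3, 3, 1)
T2 rotate right-handed about the z-axis with cos θ = 3/5, sin θ = 4/5: (0, -3, -4) → (12/5, -9/5, -4); (3, 3, 1) → (-3/5, 21/5, 1)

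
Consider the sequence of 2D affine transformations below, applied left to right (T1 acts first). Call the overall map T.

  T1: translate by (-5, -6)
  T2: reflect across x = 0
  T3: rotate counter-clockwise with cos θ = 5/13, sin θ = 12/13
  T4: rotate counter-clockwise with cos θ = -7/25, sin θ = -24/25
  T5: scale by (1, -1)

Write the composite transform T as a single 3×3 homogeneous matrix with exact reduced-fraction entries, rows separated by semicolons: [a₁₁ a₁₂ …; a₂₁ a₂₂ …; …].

T1 = [1 0 -5; 0 1 -6; 0 0 1]
T2·T1 = [-1 0 5; 0 1 -6; 0 0 1]
T3·…·T1 = [-5/13 -12/13 97/13; -12/13 5/13 30/13; 0 0 1]
T4·…·T1 = [-253/325 204/325 41/325; 204/325 253/325 -2538/325; 0 0 1]
T5·…·T1 = [-253/325 204/325 41/325; -204/325 -253/325 2538/325; 0 0 1]

T = [-253/325 204/325 41/325; -204/325 -253/325 2538/325; 0 0 1]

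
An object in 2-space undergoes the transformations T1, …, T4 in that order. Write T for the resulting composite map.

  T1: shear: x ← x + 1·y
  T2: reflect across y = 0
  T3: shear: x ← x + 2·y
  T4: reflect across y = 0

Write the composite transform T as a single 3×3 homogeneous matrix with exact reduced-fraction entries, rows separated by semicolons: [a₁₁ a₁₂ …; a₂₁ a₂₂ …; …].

T = [1 -1 0; 0 1 0; 0 0 1]

T1 = [1 1 0; 0 1 0; 0 0 1]
T2·T1 = [1 1 0; 0 -1 0; 0 0 1]
T3·…·T1 = [1 -1 0; 0 -1 0; 0 0 1]
T4·…·T1 = [1 -1 0; 0 1 0; 0 0 1]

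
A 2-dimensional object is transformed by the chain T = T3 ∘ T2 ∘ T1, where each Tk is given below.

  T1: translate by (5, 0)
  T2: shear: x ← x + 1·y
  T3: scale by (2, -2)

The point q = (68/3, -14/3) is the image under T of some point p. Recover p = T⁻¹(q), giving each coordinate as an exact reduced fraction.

p = (4, 7/3)

T1 = [1 0 5; 0 1 0; 0 0 1]
T2·T1 = [1 1 5; 0 1 0; 0 0 1]
T3·…·T1 = [2 2 10; 0 -2 0; 0 0 1]
det M = -4; M⁻¹ = [1/2 1/2 -5; 0 -1/2 0; 0 0 1]
M⁻¹ · (68/3, -14/3)ᵀ = (4, 7/3)ᵀ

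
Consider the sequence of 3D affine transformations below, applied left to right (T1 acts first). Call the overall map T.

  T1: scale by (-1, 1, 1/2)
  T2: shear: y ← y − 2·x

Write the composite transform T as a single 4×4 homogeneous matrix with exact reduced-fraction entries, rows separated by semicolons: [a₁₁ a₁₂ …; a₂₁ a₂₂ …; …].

T = [-1 0 0 0; 2 1 0 0; 0 0 1/2 0; 0 0 0 1]

T1 = [-1 0 0 0; 0 1 0 0; 0 0 1/2 0; 0 0 0 1]
T2·T1 = [-1 0 0 0; 2 1 0 0; 0 0 1/2 0; 0 0 0 1]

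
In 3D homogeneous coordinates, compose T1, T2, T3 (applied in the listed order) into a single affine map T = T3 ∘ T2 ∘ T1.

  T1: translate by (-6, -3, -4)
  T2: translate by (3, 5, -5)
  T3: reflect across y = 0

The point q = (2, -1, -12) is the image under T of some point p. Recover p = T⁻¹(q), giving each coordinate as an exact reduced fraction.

p = (5, -1, -3)

T1 = [1 0 0 -6; 0 1 0 -3; 0 0 1 -4; 0 0 0 1]
T2·T1 = [1 0 0 -3; 0 1 0 2; 0 0 1 -9; 0 0 0 1]
T3·…·T1 = [1 0 0 -3; 0 -1 0 -2; 0 0 1 -9; 0 0 0 1]
det M = -1; M⁻¹ = [1 0 0 3; 0 -1 0 -2; 0 0 1 9; 0 0 0 1]
M⁻¹ · (2, -1, -12)ᵀ = (5, -1, -3)ᵀ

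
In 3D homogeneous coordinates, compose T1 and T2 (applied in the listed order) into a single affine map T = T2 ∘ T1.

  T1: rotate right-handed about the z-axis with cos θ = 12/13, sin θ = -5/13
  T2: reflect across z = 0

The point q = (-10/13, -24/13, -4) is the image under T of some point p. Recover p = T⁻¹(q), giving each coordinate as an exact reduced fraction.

T1 = [12/13 5/13 0 0; -5/13 12/13 0 0; 0 0 1 0; 0 0 0 1]
T2·T1 = [12/13 5/13 0 0; -5/13 12/13 0 0; 0 0 -1 0; 0 0 0 1]
det M = -1; M⁻¹ = [12/13 -5/13 0 0; 5/13 12/13 0 0; 0 0 -1 0; 0 0 0 1]
M⁻¹ · (-10/13, -24/13, -4)ᵀ = (0, -2, 4)ᵀ

p = (0, -2, 4)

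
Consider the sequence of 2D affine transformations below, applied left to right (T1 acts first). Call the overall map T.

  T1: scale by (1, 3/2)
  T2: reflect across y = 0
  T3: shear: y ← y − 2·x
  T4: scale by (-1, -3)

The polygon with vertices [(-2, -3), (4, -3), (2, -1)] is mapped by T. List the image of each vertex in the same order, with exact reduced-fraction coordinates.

image vertices: (2, -51/2), (-4, 21/2), (-2, 15/2)

T1 scale by (1, 3/2): (-2, -3) → (-2, -9/2); (4, -3) → (4, -9/2); (2, -1) → (2, -3/2)
T2 reflect across y = 0: (-2, -9/2) → (-2, 9/2); (4, -9/2) → (4, 9/2); (2, -3/2) → (2, 3/2)
T3 shear: y ← y − 2·x: (-2, 9/2) → (-2, 17/2); (4, 9/2) → (4, -7/2); (2, 3/2) → (2, -5/2)
T4 scale by (-1, -3): (-2, 17/2) → (2, -51/2); (4, -7/2) → (-4, 21/2); (2, -5/2) → (-2, 15/2)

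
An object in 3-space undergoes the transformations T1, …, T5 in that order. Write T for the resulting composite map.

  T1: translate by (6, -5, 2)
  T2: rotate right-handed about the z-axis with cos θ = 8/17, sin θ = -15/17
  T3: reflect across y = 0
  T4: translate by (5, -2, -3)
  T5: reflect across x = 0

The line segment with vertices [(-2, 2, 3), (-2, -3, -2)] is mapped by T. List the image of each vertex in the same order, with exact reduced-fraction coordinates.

T1 translate by (6, -5, 2): (-2, 2, 3) → (4, -3, 5); (-2, -3, -2) → (4, -8, 0)
T2 rotate right-handed about the z-axis with cos θ = 8/17, sin θ = -15/17: (4, -3, 5) → (-13/17, -84/17, 5); (4, -8, 0) → (-88/17, -124/17, 0)
T3 reflect across y = 0: (-13/17, -84/17, 5) → (-13/17, 84/17, 5); (-88/17, -124/17, 0) → (-88/17, 124/17, 0)
T4 translate by (5, -2, -3): (-13/17, 84/17, 5) → (72/17, 50/17, 2); (-88/17, 124/17, 0) → (-3/17, 90/17, -3)
T5 reflect across x = 0: (72/17, 50/17, 2) → (-72/17, 50/17, 2); (-3/17, 90/17, -3) → (3/17, 90/17, -3)

image vertices: (-72/17, 50/17, 2), (3/17, 90/17, -3)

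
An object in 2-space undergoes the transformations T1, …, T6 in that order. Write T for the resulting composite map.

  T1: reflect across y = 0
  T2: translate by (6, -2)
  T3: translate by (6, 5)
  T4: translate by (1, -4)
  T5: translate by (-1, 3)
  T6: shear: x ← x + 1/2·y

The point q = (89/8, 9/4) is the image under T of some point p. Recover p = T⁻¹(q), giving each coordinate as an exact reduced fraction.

p = (-2, -1/4)

T1 = [1 0 0; 0 -1 0; 0 0 1]
T2·T1 = [1 0 6; 0 -1 -2; 0 0 1]
T3·…·T1 = [1 0 12; 0 -1 3; 0 0 1]
T4·…·T1 = [1 0 13; 0 -1 -1; 0 0 1]
T5·…·T1 = [1 0 12; 0 -1 2; 0 0 1]
T6·…·T1 = [1 -1/2 13; 0 -1 2; 0 0 1]
det M = -1; M⁻¹ = [1 -1/2 -12; 0 -1 2; 0 0 1]
M⁻¹ · (89/8, 9/4)ᵀ = (-2, -1/4)ᵀ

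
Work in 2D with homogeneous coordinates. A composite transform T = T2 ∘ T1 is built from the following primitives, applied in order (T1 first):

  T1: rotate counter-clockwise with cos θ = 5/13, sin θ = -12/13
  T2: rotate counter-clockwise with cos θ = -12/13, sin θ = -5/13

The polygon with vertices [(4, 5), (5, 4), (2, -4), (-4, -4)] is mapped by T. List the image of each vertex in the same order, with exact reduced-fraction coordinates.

image vertices: (-1075/169, -124/169), (-1076/169, 115/169), (236/169, 718/169), (956/169, 4/169)

T1 rotate counter-clockwise with cos θ = 5/13, sin θ = -12/13: (4, 5) → (80/13, -23/13); (5, 4) → (73/13, -40/13); (2, -4) → (-38/13, -44/13); (-4, -4) → (-68/13, 28/13)
T2 rotate counter-clockwise with cos θ = -12/13, sin θ = -5/13: (80/13, -23/13) → (-1075/169, -124/169); (73/13, -40/13) → (-1076/169, 115/169); (-38/13, -44/13) → (236/169, 718/169); (-68/13, 28/13) → (956/169, 4/169)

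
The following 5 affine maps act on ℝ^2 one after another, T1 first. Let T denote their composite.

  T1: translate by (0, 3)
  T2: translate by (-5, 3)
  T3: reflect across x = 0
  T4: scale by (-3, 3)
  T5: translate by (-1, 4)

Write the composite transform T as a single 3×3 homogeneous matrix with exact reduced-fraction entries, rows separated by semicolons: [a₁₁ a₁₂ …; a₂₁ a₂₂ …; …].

T = [3 0 -16; 0 3 22; 0 0 1]

T1 = [1 0 0; 0 1 3; 0 0 1]
T2·T1 = [1 0 -5; 0 1 6; 0 0 1]
T3·…·T1 = [-1 0 5; 0 1 6; 0 0 1]
T4·…·T1 = [3 0 -15; 0 3 18; 0 0 1]
T5·…·T1 = [3 0 -16; 0 3 22; 0 0 1]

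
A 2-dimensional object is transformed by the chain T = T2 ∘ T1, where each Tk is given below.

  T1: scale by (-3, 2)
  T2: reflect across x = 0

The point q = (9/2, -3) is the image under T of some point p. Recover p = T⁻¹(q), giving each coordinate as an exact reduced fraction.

p = (3/2, -3/2)

T1 = [-3 0 0; 0 2 0; 0 0 1]
T2·T1 = [3 0 0; 0 2 0; 0 0 1]
det M = 6; M⁻¹ = [1/3 0 0; 0 1/2 0; 0 0 1]
M⁻¹ · (9/2, -3)ᵀ = (3/2, -3/2)ᵀ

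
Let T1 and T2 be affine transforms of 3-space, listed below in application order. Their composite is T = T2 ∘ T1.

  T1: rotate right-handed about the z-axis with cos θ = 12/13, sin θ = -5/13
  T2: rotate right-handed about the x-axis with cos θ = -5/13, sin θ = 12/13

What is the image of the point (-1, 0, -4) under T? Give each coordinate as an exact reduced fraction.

T(p) = (-12/13, 599/169, 320/169)

T1 rotate right-handed about the z-axis with cos θ = 12/13, sin θ = -5/13: (-1, 0, -4) → (-12/13, 5/13, -4)
T2 rotate right-handed about the x-axis with cos θ = -5/13, sin θ = 12/13: (-12/13, 5/13, -4) → (-12/13, 599/169, 320/169)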